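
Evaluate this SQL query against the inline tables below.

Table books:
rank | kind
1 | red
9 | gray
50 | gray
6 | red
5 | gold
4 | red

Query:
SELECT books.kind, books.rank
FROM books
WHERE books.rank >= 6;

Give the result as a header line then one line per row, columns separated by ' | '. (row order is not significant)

After WHERE (3 rows):
books.rank | books.kind
9 | gray
50 | gray
6 | red
After SELECT (3 rows):
books.kind | books.rank
gray | 9
gray | 50
red | 6

== RESULT ==
books.kind | books.rank
gray | 9
gray | 50
red | 6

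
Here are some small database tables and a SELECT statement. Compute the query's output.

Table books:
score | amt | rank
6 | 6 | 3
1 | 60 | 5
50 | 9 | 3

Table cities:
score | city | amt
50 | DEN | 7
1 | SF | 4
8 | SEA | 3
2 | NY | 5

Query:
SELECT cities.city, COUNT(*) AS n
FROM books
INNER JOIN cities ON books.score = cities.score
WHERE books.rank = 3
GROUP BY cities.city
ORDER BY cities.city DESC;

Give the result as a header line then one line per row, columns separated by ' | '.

After JOIN cities (2 rows):
books.score | books.amt | books.rank | cities.score | cities.city | cities.amt
1 | 60 | 5 | 1 | SF | 4
50 | 9 | 3 | 50 | DEN | 7
After WHERE (1 rows):
books.score | books.amt | books.rank | cities.score | cities.city | cities.amt
50 | 9 | 3 | 50 | DEN | 7
After GROUP BY (1 rows):
cities.city | n
DEN | 1
After ORDER BY (1 rows):
cities.city | n
DEN | 1

== RESULT ==
cities.city | n
DEN | 1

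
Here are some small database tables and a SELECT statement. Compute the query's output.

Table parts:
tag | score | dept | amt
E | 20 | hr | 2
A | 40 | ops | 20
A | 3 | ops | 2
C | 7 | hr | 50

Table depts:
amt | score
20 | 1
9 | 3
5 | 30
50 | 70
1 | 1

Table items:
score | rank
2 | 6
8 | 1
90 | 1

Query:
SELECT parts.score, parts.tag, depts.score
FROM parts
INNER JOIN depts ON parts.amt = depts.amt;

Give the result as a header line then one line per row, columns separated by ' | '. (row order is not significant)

After JOIN depts (2 rows):
parts.tag | parts.score | parts.dept | parts.amt | depts.amt | depts.score
A | 40 | ops | 20 | 20 | 1
C | 7 | hr | 50 | 50 | 70
After SELECT (2 rows):
parts.score | parts.tag | depts.score
40 | A | 1
7 | C | 70

== RESULT ==
parts.score | parts.tag | depts.score
40 | A | 1
7 | C | 70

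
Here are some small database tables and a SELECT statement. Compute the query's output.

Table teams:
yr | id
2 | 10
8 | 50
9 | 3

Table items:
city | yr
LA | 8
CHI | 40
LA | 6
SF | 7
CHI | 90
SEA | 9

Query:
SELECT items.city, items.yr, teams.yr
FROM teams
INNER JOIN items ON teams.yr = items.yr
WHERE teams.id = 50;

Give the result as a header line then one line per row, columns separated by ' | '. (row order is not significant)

After JOIN items (2 rows):
teams.yr | teams.id | items.city | items.yr
8 | 50 | LA | 8
9 | 3 | SEA | 9
After WHERE (1 rows):
teams.yr | teams.id | items.city | items.yr
8 | 50 | LA | 8
After SELECT (1 rows):
items.city | items.yr | teams.yr
LA | 8 | 8

== RESULT ==
items.city | items.yr | teams.yr
LA | 8 | 8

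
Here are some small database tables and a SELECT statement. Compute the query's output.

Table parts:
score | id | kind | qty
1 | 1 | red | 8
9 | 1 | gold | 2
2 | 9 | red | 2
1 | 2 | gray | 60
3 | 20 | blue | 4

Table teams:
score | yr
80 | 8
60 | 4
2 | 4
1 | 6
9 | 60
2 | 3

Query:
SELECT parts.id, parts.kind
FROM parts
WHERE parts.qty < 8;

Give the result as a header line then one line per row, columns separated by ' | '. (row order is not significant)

== RESULT ==
parts.id | parts.kind
1 | gold
9 | red
20 | blue

Derivation:
After WHERE (3 rows):
parts.score | parts.id | parts.kind | parts.qty
9 | 1 | gold | 2
2 | 9 | red | 2
3 | 20 | blue | 4
After SELECT (3 rows):
parts.id | parts.kind
1 | gold
9 | red
20 | blue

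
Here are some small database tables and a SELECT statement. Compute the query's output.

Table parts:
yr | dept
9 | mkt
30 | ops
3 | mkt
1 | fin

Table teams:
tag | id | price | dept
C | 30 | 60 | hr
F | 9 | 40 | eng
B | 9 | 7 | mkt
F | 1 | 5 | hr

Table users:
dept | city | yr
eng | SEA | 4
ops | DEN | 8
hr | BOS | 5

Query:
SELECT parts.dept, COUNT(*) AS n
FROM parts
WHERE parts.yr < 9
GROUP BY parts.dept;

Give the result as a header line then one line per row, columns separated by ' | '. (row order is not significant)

== RESULT ==
parts.dept | n
mkt | 1
fin | 1

Derivation:
After WHERE (2 rows):
parts.yr | parts.dept
3 | mkt
1 | fin
After GROUP BY (2 rows):
parts.dept | n
mkt | 1
fin | 1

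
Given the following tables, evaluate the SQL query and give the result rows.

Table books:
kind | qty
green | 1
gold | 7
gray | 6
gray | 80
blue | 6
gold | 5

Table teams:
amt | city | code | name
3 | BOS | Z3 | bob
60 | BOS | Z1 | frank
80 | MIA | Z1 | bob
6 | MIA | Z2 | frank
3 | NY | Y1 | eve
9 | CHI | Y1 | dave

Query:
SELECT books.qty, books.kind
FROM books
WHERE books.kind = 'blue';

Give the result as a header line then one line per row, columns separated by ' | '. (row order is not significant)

== RESULT ==
books.qty | books.kind
6 | blue

Derivation:
After WHERE (1 rows):
books.kind | books.qty
blue | 6
After SELECT (1 rows):
books.qty | books.kind
6 | blue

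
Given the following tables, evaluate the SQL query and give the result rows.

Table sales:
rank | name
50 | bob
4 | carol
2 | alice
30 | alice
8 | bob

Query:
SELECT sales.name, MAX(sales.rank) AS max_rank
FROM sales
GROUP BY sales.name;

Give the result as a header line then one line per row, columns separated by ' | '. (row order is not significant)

After GROUP BY (3 rows):
sales.name | max_rank
bob | 50
carol | 4
alice | 30

== RESULT ==
sales.name | max_rank
bob | 50
carol | 4
alice | 30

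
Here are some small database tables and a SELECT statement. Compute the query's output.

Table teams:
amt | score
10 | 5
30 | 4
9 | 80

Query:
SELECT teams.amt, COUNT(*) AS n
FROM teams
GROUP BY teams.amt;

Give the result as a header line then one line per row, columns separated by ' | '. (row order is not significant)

== RESULT ==
teams.amt | n
10 | 1
30 | 1
9 | 1

Derivation:
After GROUP BY (3 rows):
teams.amt | n
10 | 1
30 | 1
9 | 1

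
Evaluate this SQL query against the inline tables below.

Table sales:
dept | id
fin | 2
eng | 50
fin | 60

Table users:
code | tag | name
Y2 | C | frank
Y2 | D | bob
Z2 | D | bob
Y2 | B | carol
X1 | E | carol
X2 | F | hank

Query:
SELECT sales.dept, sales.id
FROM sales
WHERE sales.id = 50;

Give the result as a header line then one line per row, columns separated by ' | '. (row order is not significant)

== RESULT ==
sales.dept | sales.id
eng | 50

Derivation:
After WHERE (1 rows):
sales.dept | sales.id
eng | 50
After SELECT (1 rows):
sales.dept | sales.id
eng | 50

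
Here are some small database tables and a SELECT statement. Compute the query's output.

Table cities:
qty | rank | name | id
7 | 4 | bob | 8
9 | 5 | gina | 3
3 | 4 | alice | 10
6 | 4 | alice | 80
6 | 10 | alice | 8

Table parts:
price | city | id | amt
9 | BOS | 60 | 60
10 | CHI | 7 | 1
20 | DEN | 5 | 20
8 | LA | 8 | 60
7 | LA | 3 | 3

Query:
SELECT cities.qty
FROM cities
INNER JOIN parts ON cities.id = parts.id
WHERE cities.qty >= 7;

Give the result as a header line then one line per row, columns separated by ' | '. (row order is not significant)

After JOIN parts (3 rows):
cities.qty | cities.rank | cities.name | cities.id | parts.price | parts.city | parts.id | parts.amt
7 | 4 | bob | 8 | 8 | LA | 8 | 60
9 | 5 | gina | 3 | 7 | LA | 3 | 3
6 | 10 | alice | 8 | 8 | LA | 8 | 60
After WHERE (2 rows):
cities.qty | cities.rank | cities.name | cities.id | parts.price | parts.city | parts.id | parts.amt
7 | 4 | bob | 8 | 8 | LA | 8 | 60
9 | 5 | gina | 3 | 7 | LA | 3 | 3
After SELECT (2 rows):
cities.qty
7
9

== RESULT ==
cities.qty
7
9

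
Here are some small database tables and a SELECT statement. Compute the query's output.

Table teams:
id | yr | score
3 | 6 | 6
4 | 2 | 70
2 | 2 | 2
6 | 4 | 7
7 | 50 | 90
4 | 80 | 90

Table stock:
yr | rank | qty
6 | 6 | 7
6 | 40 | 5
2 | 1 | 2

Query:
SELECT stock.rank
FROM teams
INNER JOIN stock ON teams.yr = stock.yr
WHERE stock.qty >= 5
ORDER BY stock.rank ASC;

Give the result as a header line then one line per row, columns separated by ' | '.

After JOIN stock (4 rows):
teams.id | teams.yr | teams.score | stock.yr | stock.rank | stock.qty
3 | 6 | 6 | 6 | 6 | 7
3 | 6 | 6 | 6 | 40 | 5
4 | 2 | 70 | 2 | 1 | 2
2 | 2 | 2 | 2 | 1 | 2
After WHERE (2 rows):
teams.id | teams.yr | teams.score | stock.yr | stock.rank | stock.qty
3 | 6 | 6 | 6 | 6 | 7
3 | 6 | 6 | 6 | 40 | 5
After SELECT (2 rows):
stock.rank
6
40
After ORDER BY (2 rows):
stock.rank
6
40

== RESULT ==
stock.rank
6
40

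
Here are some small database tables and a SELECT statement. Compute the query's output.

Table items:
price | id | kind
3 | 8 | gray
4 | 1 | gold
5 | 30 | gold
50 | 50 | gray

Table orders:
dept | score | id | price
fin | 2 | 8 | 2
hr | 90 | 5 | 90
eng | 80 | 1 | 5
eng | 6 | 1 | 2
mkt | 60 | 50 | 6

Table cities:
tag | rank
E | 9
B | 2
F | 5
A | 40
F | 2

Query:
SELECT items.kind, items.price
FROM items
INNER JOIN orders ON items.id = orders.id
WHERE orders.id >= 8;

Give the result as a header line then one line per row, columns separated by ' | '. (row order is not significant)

After JOIN orders (4 rows):
items.price | items.id | items.kind | orders.dept | orders.score | orders.id | orders.price
3 | 8 | gray | fin | 2 | 8 | 2
4 | 1 | gold | eng | 80 | 1 | 5
4 | 1 | gold | eng | 6 | 1 | 2
50 | 50 | gray | mkt | 60 | 50 | 6
After WHERE (2 rows):
items.price | items.id | items.kind | orders.dept | orders.score | orders.id | orders.price
3 | 8 | gray | fin | 2 | 8 | 2
50 | 50 | gray | mkt | 60 | 50 | 6
After SELECT (2 rows):
items.kind | items.price
gray | 3
gray | 50

== RESULT ==
items.kind | items.price
gray | 3
gray | 50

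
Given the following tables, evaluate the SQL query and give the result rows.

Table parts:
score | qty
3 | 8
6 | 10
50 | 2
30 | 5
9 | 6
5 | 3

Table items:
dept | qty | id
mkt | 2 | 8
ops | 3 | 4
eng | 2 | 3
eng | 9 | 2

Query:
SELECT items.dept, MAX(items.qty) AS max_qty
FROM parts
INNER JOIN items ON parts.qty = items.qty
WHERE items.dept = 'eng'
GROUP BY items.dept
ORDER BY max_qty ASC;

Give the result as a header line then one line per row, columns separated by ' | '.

After JOIN items (3 rows):
parts.score | parts.qty | items.dept | items.qty | items.id
50 | 2 | mkt | 2 | 8
50 | 2 | eng | 2 | 3
5 | 3 | ops | 3 | 4
After WHERE (1 rows):
parts.score | parts.qty | items.dept | items.qty | items.id
50 | 2 | eng | 2 | 3
After GROUP BY (1 rows):
items.dept | max_qty
eng | 2
After ORDER BY (1 rows):
items.dept | max_qty
eng | 2

== RESULT ==
items.dept | max_qty
eng | 2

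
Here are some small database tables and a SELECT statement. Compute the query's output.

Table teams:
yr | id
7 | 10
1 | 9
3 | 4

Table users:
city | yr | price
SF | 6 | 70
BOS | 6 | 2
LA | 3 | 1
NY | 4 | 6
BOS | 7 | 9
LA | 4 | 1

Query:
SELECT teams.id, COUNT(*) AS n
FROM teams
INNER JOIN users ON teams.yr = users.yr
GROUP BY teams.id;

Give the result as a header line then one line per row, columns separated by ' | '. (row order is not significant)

After JOIN users (2 rows):
teams.yr | teams.id | users.city | users.yr | users.price
7 | 10 | BOS | 7 | 9
3 | 4 | LA | 3 | 1
After GROUP BY (2 rows):
teams.id | n
10 | 1
4 | 1

== RESULT ==
teams.id | n
10 | 1
4 | 1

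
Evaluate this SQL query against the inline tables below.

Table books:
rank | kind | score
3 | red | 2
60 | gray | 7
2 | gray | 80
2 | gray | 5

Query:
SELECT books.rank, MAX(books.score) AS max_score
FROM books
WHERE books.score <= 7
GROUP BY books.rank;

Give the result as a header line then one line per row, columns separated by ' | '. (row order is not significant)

After WHERE (3 rows):
books.rank | books.kind | books.score
3 | red | 2
60 | gray | 7
2 | gray | 5
After GROUP BY (3 rows):
books.rank | max_score
3 | 2
60 | 7
2 | 5

== RESULT ==
books.rank | max_score
3 | 2
60 | 7
2 | 5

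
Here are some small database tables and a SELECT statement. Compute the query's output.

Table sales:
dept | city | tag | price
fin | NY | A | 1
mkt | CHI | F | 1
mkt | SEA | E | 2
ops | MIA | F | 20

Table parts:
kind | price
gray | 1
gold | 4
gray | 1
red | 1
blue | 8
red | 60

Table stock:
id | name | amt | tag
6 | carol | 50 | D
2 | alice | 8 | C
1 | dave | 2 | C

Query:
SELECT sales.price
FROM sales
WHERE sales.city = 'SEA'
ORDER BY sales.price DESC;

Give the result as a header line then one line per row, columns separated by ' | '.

== RESULT ==
sales.price
2

Derivation:
After WHERE (1 rows):
sales.dept | sales.city | sales.tag | sales.price
mkt | SEA | E | 2
After SELECT (1 rows):
sales.price
2
After ORDER BY (1 rows):
sales.price
2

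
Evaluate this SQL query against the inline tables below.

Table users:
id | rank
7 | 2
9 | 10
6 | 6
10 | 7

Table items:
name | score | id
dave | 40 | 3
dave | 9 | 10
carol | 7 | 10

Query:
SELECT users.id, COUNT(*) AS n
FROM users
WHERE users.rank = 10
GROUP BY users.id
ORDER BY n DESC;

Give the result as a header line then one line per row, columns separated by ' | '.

After WHERE (1 rows):
users.id | users.rank
9 | 10
After GROUP BY (1 rows):
users.id | n
9 | 1
After ORDER BY (1 rows):
users.id | n
9 | 1

== RESULT ==
users.id | n
9 | 1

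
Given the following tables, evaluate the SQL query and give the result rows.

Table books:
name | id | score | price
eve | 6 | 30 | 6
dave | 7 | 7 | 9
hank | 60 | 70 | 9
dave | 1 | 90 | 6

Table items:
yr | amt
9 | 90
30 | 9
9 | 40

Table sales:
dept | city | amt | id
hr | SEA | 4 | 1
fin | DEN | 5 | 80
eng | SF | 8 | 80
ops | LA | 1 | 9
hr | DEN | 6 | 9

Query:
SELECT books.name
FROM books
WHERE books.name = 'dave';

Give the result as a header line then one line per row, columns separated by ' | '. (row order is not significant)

After WHERE (2 rows):
books.name | books.id | books.score | books.price
dave | 7 | 7 | 9
dave | 1 | 90 | 6
After SELECT (2 rows):
books.name
dave
dave

== RESULT ==
books.name
dave
dave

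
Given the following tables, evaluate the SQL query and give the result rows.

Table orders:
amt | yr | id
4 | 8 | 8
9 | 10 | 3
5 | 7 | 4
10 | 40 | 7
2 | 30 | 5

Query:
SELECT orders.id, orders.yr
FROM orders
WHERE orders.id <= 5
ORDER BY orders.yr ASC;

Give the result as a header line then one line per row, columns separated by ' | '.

== RESULT ==
orders.id | orders.yr
4 | 7
3 | 10
5 | 30

Derivation:
After WHERE (3 rows):
orders.amt | orders.yr | orders.id
9 | 10 | 3
5 | 7 | 4
2 | 30 | 5
After SELECT (3 rows):
orders.id | orders.yr
3 | 10
4 | 7
5 | 30
After ORDER BY (3 rows):
orders.id | orders.yr
4 | 7
3 | 10
5 | 30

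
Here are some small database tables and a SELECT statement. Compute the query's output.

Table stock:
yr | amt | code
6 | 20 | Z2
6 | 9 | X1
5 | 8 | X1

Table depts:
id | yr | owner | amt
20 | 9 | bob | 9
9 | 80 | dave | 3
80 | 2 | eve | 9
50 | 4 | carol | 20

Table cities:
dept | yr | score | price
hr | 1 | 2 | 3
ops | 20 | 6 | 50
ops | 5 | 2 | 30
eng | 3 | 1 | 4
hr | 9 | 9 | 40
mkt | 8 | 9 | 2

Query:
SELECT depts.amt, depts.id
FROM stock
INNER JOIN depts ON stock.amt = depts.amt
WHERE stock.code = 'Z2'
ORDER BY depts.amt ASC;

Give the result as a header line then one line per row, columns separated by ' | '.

== RESULT ==
depts.amt | depts.id
20 | 50

Derivation:
After JOIN depts (3 rows):
stock.yr | stock.amt | stock.code | depts.id | depts.yr | depts.owner | depts.amt
6 | 20 | Z2 | 50 | 4 | carol | 20
6 | 9 | X1 | 20 | 9 | bob | 9
6 | 9 | X1 | 80 | 2 | eve | 9
After WHERE (1 rows):
stock.yr | stock.amt | stock.code | depts.id | depts.yr | depts.owner | depts.amt
6 | 20 | Z2 | 50 | 4 | carol | 20
After SELECT (1 rows):
depts.amt | depts.id
20 | 50
After ORDER BY (1 rows):
depts.amt | depts.id
20 | 50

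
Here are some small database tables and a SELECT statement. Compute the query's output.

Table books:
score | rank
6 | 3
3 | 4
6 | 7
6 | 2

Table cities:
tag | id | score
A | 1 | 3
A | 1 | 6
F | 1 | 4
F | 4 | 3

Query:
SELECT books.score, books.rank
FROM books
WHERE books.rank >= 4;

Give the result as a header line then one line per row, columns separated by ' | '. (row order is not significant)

After WHERE (2 rows):
books.score | books.rank
3 | 4
6 | 7
After SELECT (2 rows):
books.score | books.rank
3 | 4
6 | 7

== RESULT ==
books.score | books.rank
3 | 4
6 | 7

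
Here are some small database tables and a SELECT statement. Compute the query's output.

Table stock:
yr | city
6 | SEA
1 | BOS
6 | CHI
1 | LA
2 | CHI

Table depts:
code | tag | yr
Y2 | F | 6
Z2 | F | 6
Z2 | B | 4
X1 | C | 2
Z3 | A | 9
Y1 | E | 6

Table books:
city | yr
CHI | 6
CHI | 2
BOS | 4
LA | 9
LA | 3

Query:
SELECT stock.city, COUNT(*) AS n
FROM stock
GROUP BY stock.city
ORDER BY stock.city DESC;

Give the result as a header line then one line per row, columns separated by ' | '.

After GROUP BY (4 rows):
stock.city | n
SEA | 1
BOS | 1
CHI | 2
LA | 1
After ORDER BY (4 rows):
stock.city | n
SEA | 1
LA | 1
CHI | 2
BOS | 1

== RESULT ==
stock.city | n
SEA | 1
LA | 1
CHI | 2
BOS | 1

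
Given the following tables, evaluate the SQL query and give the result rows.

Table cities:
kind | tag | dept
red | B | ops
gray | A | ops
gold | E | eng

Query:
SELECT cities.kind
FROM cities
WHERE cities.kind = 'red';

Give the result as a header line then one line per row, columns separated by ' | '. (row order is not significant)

After WHERE (1 rows):
cities.kind | cities.tag | cities.dept
red | B | ops
After SELECT (1 rows):
cities.kind
red

== RESULT ==
cities.kind
red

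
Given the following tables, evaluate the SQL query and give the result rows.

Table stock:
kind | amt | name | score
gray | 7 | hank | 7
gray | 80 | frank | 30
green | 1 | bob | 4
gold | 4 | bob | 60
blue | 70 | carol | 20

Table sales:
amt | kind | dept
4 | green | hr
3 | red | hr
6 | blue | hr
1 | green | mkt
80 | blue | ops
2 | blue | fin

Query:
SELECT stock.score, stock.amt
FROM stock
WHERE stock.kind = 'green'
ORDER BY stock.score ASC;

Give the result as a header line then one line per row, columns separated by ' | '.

== RESULT ==
stock.score | stock.amt
4 | 1

Derivation:
After WHERE (1 rows):
stock.kind | stock.amt | stock.name | stock.score
green | 1 | bob | 4
After SELECT (1 rows):
stock.score | stock.amt
4 | 1
After ORDER BY (1 rows):
stock.score | stock.amt
4 | 1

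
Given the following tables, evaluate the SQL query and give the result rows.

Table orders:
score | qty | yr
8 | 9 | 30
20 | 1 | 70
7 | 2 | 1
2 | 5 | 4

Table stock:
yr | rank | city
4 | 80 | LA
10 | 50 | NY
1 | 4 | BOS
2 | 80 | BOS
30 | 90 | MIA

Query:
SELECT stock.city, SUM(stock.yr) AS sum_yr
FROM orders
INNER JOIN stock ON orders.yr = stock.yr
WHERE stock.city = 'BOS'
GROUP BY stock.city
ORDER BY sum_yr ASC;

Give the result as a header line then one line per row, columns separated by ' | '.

After JOIN stock (3 rows):
orders.score | orders.qty | orders.yr | stock.yr | stock.rank | stock.city
8 | 9 | 30 | 30 | 90 | MIA
7 | 2 | 1 | 1 | 4 | BOS
2 | 5 | 4 | 4 | 80 | LA
After WHERE (1 rows):
orders.score | orders.qty | orders.yr | stock.yr | stock.rank | stock.city
7 | 2 | 1 | 1 | 4 | BOS
After GROUP BY (1 rows):
stock.city | sum_yr
BOS | 1
After ORDER BY (1 rows):
stock.city | sum_yr
BOS | 1

== RESULT ==
stock.city | sum_yr
BOS | 1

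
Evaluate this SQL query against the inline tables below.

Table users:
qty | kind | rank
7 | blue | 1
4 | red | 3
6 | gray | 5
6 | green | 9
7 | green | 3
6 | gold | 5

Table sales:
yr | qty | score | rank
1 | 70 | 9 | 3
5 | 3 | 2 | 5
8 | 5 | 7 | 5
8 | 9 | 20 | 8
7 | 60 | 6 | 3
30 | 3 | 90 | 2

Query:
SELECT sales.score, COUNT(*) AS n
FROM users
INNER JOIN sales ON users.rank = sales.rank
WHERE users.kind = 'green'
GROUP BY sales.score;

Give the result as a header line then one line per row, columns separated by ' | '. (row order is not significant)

== RESULT ==
sales.score | n
9 | 1
6 | 1

Derivation:
After JOIN sales (8 rows):
users.qty | users.kind | users.rank | sales.yr | sales.qty | sales.score | sales.rank
4 | red | 3 | 1 | 70 | 9 | 3
4 | red | 3 | 7 | 60 | 6 | 3
6 | gray | 5 | 5 | 3 | 2 | 5
6 | gray | 5 | 8 | 5 | 7 | 5
7 | green | 3 | 1 | 70 | 9 | 3
7 | green | 3 | 7 | 60 | 6 | 3
6 | gold | 5 | 5 | 3 | 2 | 5
6 | gold | 5 | 8 | 5 | 7 | 5
After WHERE (2 rows):
users.qty | users.kind | users.rank | sales.yr | sales.qty | sales.score | sales.rank
7 | green | 3 | 1 | 70 | 9 | 3
7 | green | 3 | 7 | 60 | 6 | 3
After GROUP BY (2 rows):
sales.score | n
9 | 1
6 | 1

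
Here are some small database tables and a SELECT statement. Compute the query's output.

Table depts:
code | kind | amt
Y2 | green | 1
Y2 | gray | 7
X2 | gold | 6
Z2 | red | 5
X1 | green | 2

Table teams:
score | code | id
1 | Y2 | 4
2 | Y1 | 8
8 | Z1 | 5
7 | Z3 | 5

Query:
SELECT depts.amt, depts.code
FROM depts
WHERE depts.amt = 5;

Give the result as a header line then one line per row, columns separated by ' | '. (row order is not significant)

== RESULT ==
depts.amt | depts.code
5 | Z2

Derivation:
After WHERE (1 rows):
depts.code | depts.kind | depts.amt
Z2 | red | 5
After SELECT (1 rows):
depts.amt | depts.code
5 | Z2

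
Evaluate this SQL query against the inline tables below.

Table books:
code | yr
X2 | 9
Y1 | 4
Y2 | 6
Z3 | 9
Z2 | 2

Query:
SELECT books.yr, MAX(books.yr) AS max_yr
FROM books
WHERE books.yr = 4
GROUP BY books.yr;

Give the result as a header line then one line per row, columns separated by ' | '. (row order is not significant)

After WHERE (1 rows):
books.code | books.yr
Y1 | 4
After GROUP BY (1 rows):
books.yr | max_yr
4 | 4

== RESULT ==
books.yr | max_yr
4 | 4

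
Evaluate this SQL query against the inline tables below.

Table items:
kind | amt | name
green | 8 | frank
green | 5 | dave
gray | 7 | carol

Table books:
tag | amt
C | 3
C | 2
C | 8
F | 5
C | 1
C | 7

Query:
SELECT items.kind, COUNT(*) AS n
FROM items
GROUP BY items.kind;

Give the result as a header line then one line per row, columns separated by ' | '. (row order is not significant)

After GROUP BY (2 rows):
items.kind | n
green | 2
gray | 1

== RESULT ==
items.kind | n
green | 2
gray | 1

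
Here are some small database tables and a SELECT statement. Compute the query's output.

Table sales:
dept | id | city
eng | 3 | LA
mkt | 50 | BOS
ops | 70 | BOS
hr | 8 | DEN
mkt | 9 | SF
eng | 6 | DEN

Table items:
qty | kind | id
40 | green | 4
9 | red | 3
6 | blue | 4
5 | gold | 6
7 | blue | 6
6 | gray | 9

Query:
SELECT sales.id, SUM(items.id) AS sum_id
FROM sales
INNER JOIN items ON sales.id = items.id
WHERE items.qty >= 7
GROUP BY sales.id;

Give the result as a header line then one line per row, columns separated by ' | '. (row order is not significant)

== RESULT ==
sales.id | sum_id
3 | 3
6 | 6

Derivation:
After JOIN items (4 rows):
sales.dept | sales.id | sales.city | items.qty | items.kind | items.id
eng | 3 | LA | 9 | red | 3
mkt | 9 | SF | 6 | gray | 9
eng | 6 | DEN | 5 | gold | 6
eng | 6 | DEN | 7 | blue | 6
After WHERE (2 rows):
sales.dept | sales.id | sales.city | items.qty | items.kind | items.id
eng | 3 | LA | 9 | red | 3
eng | 6 | DEN | 7 | blue | 6
After GROUP BY (2 rows):
sales.id | sum_id
3 | 3
6 | 6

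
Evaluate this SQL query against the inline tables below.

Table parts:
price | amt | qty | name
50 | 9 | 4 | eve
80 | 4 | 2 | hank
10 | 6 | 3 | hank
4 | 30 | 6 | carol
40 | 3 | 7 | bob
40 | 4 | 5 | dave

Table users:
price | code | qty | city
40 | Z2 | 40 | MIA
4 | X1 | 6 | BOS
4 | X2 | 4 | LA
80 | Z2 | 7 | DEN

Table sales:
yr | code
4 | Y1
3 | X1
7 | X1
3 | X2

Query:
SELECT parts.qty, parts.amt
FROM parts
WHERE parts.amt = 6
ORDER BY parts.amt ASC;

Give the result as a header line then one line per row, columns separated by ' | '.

== RESULT ==
parts.qty | parts.amt
3 | 6

Derivation:
After WHERE (1 rows):
parts.price | parts.amt | parts.qty | parts.name
10 | 6 | 3 | hank
After SELECT (1 rows):
parts.qty | parts.amt
3 | 6
After ORDER BY (1 rows):
parts.qty | parts.amt
3 | 6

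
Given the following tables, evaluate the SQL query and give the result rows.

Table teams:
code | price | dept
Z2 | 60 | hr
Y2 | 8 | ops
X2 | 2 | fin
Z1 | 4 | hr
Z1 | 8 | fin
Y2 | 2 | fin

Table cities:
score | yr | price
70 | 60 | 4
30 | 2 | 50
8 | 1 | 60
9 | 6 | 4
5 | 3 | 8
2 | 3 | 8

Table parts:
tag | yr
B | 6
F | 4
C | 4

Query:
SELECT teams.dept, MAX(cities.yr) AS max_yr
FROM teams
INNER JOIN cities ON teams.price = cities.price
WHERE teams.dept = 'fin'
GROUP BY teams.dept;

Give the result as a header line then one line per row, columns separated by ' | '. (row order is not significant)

After JOIN cities (7 rows):
teams.code | teams.price | teams.dept | cities.score | cities.yr | cities.price
Z2 | 60 | hr | 8 | 1 | 60
Y2 | 8 | ops | 5 | 3 | 8
Y2 | 8 | ops | 2 | 3 | 8
Z1 | 4 | hr | 70 | 60 | 4
Z1 | 4 | hr | 9 | 6 | 4
Z1 | 8 | fin | 5 | 3 | 8
Z1 | 8 | fin | 2 | 3 | 8
After WHERE (2 rows):
teams.code | teams.price | teams.dept | cities.score | cities.yr | cities.price
Z1 | 8 | fin | 5 | 3 | 8
Z1 | 8 | fin | 2 | 3 | 8
After GROUP BY (1 rows):
teams.dept | max_yr
fin | 3

== RESULT ==
teams.dept | max_yr
fin | 3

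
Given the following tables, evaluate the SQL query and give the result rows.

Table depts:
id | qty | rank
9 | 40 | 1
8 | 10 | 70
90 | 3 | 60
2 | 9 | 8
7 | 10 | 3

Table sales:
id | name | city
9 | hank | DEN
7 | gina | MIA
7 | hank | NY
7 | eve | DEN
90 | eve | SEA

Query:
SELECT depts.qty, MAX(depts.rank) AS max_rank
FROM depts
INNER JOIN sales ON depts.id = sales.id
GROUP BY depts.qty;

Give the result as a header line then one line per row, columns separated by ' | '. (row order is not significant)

== RESULT ==
depts.qty | max_rank
40 | 1
3 | 60
10 | 3

Derivation:
After JOIN sales (5 rows):
depts.id | depts.qty | depts.rank | sales.id | sales.name | sales.city
9 | 40 | 1 | 9 | hank | DEN
90 | 3 | 60 | 90 | eve | SEA
7 | 10 | 3 | 7 | gina | MIA
7 | 10 | 3 | 7 | hank | NY
7 | 10 | 3 | 7 | eve | DEN
After GROUP BY (3 rows):
depts.qty | max_rank
40 | 1
3 | 60
10 | 3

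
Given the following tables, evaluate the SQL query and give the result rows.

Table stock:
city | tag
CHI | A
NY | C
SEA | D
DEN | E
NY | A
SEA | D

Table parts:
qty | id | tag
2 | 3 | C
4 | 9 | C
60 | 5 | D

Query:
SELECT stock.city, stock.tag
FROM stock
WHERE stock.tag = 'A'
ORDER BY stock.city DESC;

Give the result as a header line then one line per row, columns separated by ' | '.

After WHERE (2 rows):
stock.city | stock.tag
CHI | A
NY | A
After SELECT (2 rows):
stock.city | stock.tag
CHI | A
NY | A
After ORDER BY (2 rows):
stock.city | stock.tag
NY | A
CHI | A

== RESULT ==
stock.city | stock.tag
NY | A
CHI | A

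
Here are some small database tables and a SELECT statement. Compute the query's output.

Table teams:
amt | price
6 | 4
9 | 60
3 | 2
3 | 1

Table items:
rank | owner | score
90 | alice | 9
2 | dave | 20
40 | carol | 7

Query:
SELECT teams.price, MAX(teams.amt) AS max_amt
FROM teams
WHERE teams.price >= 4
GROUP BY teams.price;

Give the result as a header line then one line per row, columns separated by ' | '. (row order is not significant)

== RESULT ==
teams.price | max_amt
4 | 6
60 | 9

Derivation:
After WHERE (2 rows):
teams.amt | teams.price
6 | 4
9 | 60
After GROUP BY (2 rows):
teams.price | max_amt
4 | 6
60 | 9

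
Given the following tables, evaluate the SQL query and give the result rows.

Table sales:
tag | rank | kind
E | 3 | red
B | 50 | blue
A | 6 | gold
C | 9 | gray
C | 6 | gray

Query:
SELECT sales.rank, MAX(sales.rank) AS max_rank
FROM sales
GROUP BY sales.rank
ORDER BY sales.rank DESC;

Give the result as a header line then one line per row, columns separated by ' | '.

After GROUP BY (4 rows):
sales.rank | max_rank
3 | 3
50 | 50
6 | 6
9 | 9
After ORDER BY (4 rows):
sales.rank | max_rank
50 | 50
9 | 9
6 | 6
3 | 3

== RESULT ==
sales.rank | max_rank
50 | 50
9 | 9
6 | 6
3 | 3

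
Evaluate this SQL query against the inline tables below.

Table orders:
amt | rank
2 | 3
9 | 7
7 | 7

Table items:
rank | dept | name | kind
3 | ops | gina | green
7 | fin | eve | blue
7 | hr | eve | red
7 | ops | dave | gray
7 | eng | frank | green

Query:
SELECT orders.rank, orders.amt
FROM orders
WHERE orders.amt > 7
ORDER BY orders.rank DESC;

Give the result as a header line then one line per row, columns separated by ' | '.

== RESULT ==
orders.rank | orders.amt
7 | 9

Derivation:
After WHERE (1 rows):
orders.amt | orders.rank
9 | 7
After SELECT (1 rows):
orders.rank | orders.amt
7 | 9
After ORDER BY (1 rows):
orders.rank | orders.amt
7 | 9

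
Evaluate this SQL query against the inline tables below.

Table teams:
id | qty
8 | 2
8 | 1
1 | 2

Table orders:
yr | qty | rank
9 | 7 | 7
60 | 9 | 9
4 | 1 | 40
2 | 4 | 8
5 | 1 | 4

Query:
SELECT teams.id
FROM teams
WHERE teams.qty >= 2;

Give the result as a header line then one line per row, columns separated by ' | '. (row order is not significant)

== RESULT ==
teams.id
8
1

Derivation:
After WHERE (2 rows):
teams.id | teams.qty
8 | 2
1 | 2
After SELECT (2 rows):
teams.id
8
1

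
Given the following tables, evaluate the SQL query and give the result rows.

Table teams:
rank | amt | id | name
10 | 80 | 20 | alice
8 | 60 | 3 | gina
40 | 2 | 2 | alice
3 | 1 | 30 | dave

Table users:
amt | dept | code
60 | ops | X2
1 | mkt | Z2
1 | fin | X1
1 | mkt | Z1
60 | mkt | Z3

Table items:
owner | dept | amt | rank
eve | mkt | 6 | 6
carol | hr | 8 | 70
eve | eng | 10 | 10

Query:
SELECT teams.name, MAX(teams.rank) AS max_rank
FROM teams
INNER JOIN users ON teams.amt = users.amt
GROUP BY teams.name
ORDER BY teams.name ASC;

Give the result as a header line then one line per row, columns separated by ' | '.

== RESULT ==
teams.name | max_rank
dave | 3
gina | 8

Derivation:
After JOIN users (5 rows):
teams.rank | teams.amt | teams.id | teams.name | users.amt | users.dept | users.code
8 | 60 | 3 | gina | 60 | ops | X2
8 | 60 | 3 | gina | 60 | mkt | Z3
3 | 1 | 30 | dave | 1 | mkt | Z2
3 | 1 | 30 | dave | 1 | fin | X1
3 | 1 | 30 | dave | 1 | mkt | Z1
After GROUP BY (2 rows):
teams.name | max_rank
gina | 8
dave | 3
After ORDER BY (2 rows):
teams.name | max_rank
dave | 3
gina | 8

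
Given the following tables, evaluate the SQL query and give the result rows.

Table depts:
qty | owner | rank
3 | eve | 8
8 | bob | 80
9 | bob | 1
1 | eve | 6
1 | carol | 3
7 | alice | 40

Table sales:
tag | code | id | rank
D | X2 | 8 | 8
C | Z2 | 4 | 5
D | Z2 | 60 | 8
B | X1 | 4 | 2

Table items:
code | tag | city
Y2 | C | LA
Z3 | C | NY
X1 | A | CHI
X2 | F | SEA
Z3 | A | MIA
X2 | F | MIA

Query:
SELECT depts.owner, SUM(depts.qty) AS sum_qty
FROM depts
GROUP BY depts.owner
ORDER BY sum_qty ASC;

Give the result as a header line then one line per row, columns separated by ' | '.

After GROUP BY (4 rows):
depts.owner | sum_qty
eve | 4
bob | 17
carol | 1
alice | 7
After ORDER BY (4 rows):
depts.owner | sum_qty
carol | 1
eve | 4
alice | 7
bob | 17

== RESULT ==
depts.owner | sum_qty
carol | 1
eve | 4
alice | 7
bob | 17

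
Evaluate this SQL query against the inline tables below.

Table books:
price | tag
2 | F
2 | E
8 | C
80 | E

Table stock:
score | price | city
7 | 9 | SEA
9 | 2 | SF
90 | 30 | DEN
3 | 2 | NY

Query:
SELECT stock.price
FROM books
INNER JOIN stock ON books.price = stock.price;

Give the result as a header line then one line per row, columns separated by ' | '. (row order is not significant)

After JOIN stock (4 rows):
books.price | books.tag | stock.score | stock.price | stock.city
2 | F | 9 | 2 | SF
2 | F | 3 | 2 | NY
2 | E | 9 | 2 | SF
2 | E | 3 | 2 | NY
After SELECT (4 rows):
stock.price
2
2
2
2

== RESULT ==
stock.price
2
2
2
2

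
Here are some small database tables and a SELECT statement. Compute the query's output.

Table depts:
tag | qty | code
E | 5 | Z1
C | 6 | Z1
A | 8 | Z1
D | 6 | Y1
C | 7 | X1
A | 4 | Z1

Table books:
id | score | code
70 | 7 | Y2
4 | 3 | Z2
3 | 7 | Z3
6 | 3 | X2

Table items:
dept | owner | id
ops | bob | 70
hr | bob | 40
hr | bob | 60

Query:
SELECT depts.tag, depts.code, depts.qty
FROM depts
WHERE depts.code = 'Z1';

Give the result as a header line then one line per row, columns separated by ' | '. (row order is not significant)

After WHERE (4 rows):
depts.tag | depts.qty | depts.code
E | 5 | Z1
C | 6 | Z1
A | 8 | Z1
A | 4 | Z1
After SELECT (4 rows):
depts.tag | depts.code | depts.qty
E | Z1 | 5
C | Z1 | 6
A | Z1 | 8
A | Z1 | 4

== RESULT ==
depts.tag | depts.code | depts.qty
E | Z1 | 5
C | Z1 | 6
A | Z1 | 8
A | Z1 | 4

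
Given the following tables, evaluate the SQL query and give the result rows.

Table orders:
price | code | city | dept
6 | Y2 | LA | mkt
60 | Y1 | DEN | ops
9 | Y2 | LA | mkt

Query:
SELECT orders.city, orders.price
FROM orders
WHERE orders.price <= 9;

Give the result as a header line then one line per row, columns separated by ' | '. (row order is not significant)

After WHERE (2 rows):
orders.price | orders.code | orders.city | orders.dept
6 | Y2 | LA | mkt
9 | Y2 | LA | mkt
After SELECT (2 rows):
orders.city | orders.price
LA | 6
LA | 9

== RESULT ==
orders.city | orders.price
LA | 6
LA | 9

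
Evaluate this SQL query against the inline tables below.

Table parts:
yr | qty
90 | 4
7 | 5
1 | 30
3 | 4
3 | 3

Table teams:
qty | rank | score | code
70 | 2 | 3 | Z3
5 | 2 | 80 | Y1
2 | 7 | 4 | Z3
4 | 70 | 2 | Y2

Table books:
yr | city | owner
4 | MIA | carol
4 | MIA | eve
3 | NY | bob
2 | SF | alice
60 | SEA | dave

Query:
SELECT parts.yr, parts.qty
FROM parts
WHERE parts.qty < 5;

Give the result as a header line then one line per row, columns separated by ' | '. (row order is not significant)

== RESULT ==
parts.yr | parts.qty
90 | 4
3 | 4
3 | 3

Derivation:
After WHERE (3 rows):
parts.yr | parts.qty
90 | 4
3 | 4
3 | 3
After SELECT (3 rows):
parts.yr | parts.qty
90 | 4
3 | 4
3 | 3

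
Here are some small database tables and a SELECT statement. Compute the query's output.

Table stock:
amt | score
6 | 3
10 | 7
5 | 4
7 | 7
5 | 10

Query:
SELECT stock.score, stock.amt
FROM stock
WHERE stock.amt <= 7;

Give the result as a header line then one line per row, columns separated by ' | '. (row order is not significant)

== RESULT ==
stock.score | stock.amt
3 | 6
4 | 5
7 | 7
10 | 5

Derivation:
After WHERE (4 rows):
stock.amt | stock.score
6 | 3
5 | 4
7 | 7
5 | 10
After SELECT (4 rows):
stock.score | stock.amt
3 | 6
4 | 5
7 | 7
10 | 5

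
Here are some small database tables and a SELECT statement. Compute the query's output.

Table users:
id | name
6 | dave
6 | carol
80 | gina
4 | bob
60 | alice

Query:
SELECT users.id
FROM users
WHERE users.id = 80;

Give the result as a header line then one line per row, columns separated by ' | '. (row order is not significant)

== RESULT ==
users.id
80

Derivation:
After WHERE (1 rows):
users.id | users.name
80 | gina
After SELECT (1 rows):
users.id
80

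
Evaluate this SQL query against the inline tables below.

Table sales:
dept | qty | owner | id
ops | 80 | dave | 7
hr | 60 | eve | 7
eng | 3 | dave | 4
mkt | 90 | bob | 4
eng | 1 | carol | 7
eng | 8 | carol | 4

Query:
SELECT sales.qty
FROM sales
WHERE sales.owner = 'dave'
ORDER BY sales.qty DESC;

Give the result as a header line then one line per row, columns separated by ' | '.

After WHERE (2 rows):
sales.dept | sales.qty | sales.owner | sales.id
ops | 80 | dave | 7
eng | 3 | dave | 4
After SELECT (2 rows):
sales.qty
80
3
After ORDER BY (2 rows):
sales.qty
80
3

== RESULT ==
sales.qty
80
3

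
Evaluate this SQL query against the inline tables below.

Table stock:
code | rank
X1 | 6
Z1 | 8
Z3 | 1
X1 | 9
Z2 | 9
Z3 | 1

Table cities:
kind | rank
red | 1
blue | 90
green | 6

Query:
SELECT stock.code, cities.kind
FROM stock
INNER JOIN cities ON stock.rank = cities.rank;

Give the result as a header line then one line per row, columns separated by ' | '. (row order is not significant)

== RESULT ==
stock.code | cities.kind
X1 | green
Z3 | red
Z3 | red

Derivation:
After JOIN cities (3 rows):
stock.code | stock.rank | cities.kind | cities.rank
X1 | 6 | green | 6
Z3 | 1 | red | 1
Z3 | 1 | red | 1
After SELECT (3 rows):
stock.code | cities.kind
X1 | green
Z3 | red
Z3 | red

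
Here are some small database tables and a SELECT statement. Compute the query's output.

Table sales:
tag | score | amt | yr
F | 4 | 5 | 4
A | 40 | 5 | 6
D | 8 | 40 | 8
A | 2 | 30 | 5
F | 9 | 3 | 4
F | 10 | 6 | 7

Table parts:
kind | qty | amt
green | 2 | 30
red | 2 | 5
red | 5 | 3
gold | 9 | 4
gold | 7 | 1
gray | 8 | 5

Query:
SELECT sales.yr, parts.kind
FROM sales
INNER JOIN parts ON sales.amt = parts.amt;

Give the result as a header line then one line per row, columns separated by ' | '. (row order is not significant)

== RESULT ==
sales.yr | parts.kind
4 | red
4 | gray
6 | red
6 | gray
5 | green
4 | red

Derivation:
After JOIN parts (6 rows):
sales.tag | sales.score | sales.amt | sales.yr | parts.kind | parts.qty | parts.amt
F | 4 | 5 | 4 | red | 2 | 5
F | 4 | 5 | 4 | gray | 8 | 5
A | 40 | 5 | 6 | red | 2 | 5
A | 40 | 5 | 6 | gray | 8 | 5
A | 2 | 30 | 5 | green | 2 | 30
F | 9 | 3 | 4 | red | 5 | 3
After SELECT (6 rows):
sales.yr | parts.kind
4 | red
4 | gray
6 | red
6 | gray
5 | green
4 | red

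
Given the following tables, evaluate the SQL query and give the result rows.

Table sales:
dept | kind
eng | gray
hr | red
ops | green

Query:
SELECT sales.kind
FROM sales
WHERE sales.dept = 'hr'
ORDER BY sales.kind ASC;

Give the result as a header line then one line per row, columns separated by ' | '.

After WHERE (1 rows):
sales.dept | sales.kind
hr | red
After SELECT (1 rows):
sales.kind
red
After ORDER BY (1 rows):
sales.kind
red

== RESULT ==
sales.kind
red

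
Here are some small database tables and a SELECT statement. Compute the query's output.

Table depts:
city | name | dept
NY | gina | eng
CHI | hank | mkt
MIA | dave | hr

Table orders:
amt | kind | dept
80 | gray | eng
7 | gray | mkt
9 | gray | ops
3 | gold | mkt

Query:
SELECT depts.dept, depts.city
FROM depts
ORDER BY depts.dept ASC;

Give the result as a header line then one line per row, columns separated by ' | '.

== RESULT ==
depts.dept | depts.city
eng | NY
hr | MIA
mkt | CHI

Derivation:
After SELECT (3 rows):
depts.dept | depts.city
eng | NY
mkt | CHI
hr | MIA
After ORDER BY (3 rows):
depts.dept | depts.city
eng | NY
hr | MIA
mkt | CHI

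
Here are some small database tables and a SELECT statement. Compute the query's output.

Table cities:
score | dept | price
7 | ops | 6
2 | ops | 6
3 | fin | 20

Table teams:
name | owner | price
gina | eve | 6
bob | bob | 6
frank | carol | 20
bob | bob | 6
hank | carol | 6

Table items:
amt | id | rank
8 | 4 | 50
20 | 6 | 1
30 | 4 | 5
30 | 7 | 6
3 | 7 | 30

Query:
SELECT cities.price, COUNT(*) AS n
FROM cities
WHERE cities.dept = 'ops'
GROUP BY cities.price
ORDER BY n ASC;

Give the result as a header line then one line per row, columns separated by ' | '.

== RESULT ==
cities.price | n
6 | 2

Derivation:
After WHERE (2 rows):
cities.score | cities.dept | cities.price
7 | ops | 6
2 | ops | 6
After GROUP BY (1 rows):
cities.price | n
6 | 2
After ORDER BY (1 rows):
cities.price | n
6 | 2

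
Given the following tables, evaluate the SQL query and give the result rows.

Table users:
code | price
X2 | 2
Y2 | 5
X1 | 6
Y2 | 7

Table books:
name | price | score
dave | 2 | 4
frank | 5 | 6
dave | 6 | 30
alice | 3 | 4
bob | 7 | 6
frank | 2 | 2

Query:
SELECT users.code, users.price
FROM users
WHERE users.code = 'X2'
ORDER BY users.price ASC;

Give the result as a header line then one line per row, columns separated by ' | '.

== RESULT ==
users.code | users.price
X2 | 2

Derivation:
After WHERE (1 rows):
users.code | users.price
X2 | 2
After SELECT (1 rows):
users.code | users.price
X2 | 2
After ORDER BY (1 rows):
users.code | users.price
X2 | 2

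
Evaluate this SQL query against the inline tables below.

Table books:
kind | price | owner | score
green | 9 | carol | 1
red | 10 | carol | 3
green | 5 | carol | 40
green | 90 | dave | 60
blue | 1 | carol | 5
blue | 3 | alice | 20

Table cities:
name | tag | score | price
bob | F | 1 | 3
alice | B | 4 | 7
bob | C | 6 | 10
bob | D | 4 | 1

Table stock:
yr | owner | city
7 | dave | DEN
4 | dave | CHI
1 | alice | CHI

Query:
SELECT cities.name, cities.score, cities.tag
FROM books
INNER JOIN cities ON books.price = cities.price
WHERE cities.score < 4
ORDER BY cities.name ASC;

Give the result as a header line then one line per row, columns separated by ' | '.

== RESULT ==
cities.name | cities.score | cities.tag
bob | 1 | F

Derivation:
After JOIN cities (3 rows):
books.kind | books.price | books.owner | books.score | cities.name | cities.tag | cities.score | cities.price
red | 10 | carol | 3 | bob | C | 6 | 10
blue | 1 | carol | 5 | bob | D | 4 | 1
blue | 3 | alice | 20 | bob | F | 1 | 3
After WHERE (1 rows):
books.kind | books.price | books.owner | books.score | cities.name | cities.tag | cities.score | cities.price
blue | 3 | alice | 20 | bob | F | 1 | 3
After SELECT (1 rows):
cities.name | cities.score | cities.tag
bob | 1 | F
After ORDER BY (1 rows):
cities.name | cities.score | cities.tag
bob | 1 | F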